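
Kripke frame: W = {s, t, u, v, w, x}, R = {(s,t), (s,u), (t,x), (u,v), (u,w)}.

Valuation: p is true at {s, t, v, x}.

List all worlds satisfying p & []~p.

s: p is T, []~p is F. ✗
t: p is T, []~p is F. ✗
u: p is F, []~p is F. ✗
v: p is T, []~p is T. ✓
w: p is F, []~p is T. ✗
x: p is T, []~p is T. ✓

{v, x}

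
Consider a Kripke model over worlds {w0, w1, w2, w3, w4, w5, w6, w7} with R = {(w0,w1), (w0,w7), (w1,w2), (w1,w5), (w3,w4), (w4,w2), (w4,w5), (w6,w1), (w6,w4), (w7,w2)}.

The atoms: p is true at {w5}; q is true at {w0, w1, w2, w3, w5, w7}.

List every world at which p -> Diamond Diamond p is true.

w0: p is F, Diamond Diamond p is T. ✓
w1: p is F, Diamond Diamond p is F. ✓
w2: p is F, Diamond Diamond p is F. ✓
w3: p is F, Diamond Diamond p is T. ✓
w4: p is F, Diamond Diamond p is F. ✓
w5: p is T, Diamond Diamond p is F. ✗
w6: p is F, Diamond Diamond p is T. ✓
w7: p is F, Diamond Diamond p is F. ✓

{w0, w1, w2, w3, w4, w6, w7}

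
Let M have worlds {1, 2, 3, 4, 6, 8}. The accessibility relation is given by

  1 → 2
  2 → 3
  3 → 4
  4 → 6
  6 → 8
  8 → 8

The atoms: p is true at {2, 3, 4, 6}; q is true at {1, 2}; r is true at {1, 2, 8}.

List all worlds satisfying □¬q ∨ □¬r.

{2, 3, 4, 6, 8}

1: □¬q is F, □¬r is F. ✗
2: □¬q is T, □¬r is T. ✓
3: □¬q is T, □¬r is T. ✓
4: □¬q is T, □¬r is T. ✓
6: □¬q is T, □¬r is F. ✓
8: □¬q is T, □¬r is F. ✓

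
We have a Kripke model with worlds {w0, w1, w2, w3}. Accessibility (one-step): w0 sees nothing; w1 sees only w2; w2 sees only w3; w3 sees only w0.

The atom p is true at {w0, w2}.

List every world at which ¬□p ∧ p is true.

w0: ¬□p is F, p is T. ✗
w1: ¬□p is F, p is F. ✗
w2: ¬□p is T, p is T. ✓
w3: ¬□p is F, p is F. ✗

{w2}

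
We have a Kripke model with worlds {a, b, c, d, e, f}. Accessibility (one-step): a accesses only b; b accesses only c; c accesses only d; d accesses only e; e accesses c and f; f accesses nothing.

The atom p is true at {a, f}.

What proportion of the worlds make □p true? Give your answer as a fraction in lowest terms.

1/6

a: successors {b}; p there: b:F. ✗
b: successors {c}; p there: c:F. ✗
c: successors {d}; p there: d:F. ✗
d: successors {e}; p there: e:F. ✗
e: successors {c, f}; p there: c:F, f:T. ✗
f: no successors, so □p holds vacuously. ✓
That's 1 of 6 worlds, so 1/6.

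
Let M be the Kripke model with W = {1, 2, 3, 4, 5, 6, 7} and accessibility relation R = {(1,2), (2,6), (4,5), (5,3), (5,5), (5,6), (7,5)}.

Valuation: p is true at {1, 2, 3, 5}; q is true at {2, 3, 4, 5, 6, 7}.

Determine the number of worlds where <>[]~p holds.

1: successors {2}; []~p there: 2:T. ✓
2: successors {6}; []~p there: 6:T. ✓
3: no successors, so <>[]~p fails. ✗
4: successors {5}; []~p there: 5:F. ✗
5: successors {3, 5, 6}; []~p there: 3:T, 5:F, 6:T. ✓
6: no successors, so <>[]~p fails. ✗
7: successors {5}; []~p there: 5:F. ✗
Satisfying worlds: {1, 2, 5}.

3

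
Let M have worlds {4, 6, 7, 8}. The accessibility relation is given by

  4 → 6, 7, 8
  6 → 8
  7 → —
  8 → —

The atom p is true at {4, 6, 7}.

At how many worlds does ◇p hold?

4: successors {6, 7, 8}; p there: 6:T, 7:T, 8:F. ✓
6: successors {8}; p there: 8:F. ✗
7: no successors, so ◇p fails. ✗
8: no successors, so ◇p fails. ✗
Satisfying worlds: {4}.

1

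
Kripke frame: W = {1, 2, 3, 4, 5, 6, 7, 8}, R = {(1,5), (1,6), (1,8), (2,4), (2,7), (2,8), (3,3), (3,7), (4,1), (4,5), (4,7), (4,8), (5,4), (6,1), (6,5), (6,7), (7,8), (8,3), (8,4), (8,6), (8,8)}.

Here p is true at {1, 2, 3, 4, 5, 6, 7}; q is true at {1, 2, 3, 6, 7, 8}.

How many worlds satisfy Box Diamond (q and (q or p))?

5

1: successors {5, 6, 8}; Diamond (q and (q or p)) there: 5:F, 6:T, 8:T. ✗
2: successors {4, 7, 8}; Diamond (q and (q or p)) there: 4:T, 7:T, 8:T. ✓
3: successors {3, 7}; Diamond (q and (q or p)) there: 3:T, 7:T. ✓
4: successors {1, 5, 7, 8}; Diamond (q and (q or p)) there: 1:T, 5:F, 7:T, 8:T. ✗
5: successors {4}; Diamond (q and (q or p)) there: 4:T. ✓
6: successors {1, 5, 7}; Diamond (q and (q or p)) there: 1:T, 5:F, 7:T. ✗
7: successors {8}; Diamond (q and (q or p)) there: 8:T. ✓
8: successors {3, 4, 6, 8}; Diamond (q and (q or p)) there: 3:T, 4:T, 6:T, 8:T. ✓
Satisfying worlds: {2, 3, 5, 7, 8}.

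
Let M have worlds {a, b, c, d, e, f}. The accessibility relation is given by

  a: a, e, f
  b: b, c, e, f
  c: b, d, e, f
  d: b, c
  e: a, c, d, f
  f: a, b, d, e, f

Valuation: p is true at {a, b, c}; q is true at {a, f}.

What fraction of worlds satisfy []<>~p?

1/2

a: successors {a, e, f}; <>~p there: a:T, e:T, f:T. ✓
b: successors {b, c, e, f}; <>~p there: b:T, c:T, e:T, f:T. ✓
c: successors {b, d, e, f}; <>~p there: b:T, d:F, e:T, f:T. ✗
d: successors {b, c}; <>~p there: b:T, c:T. ✓
e: successors {a, c, d, f}; <>~p there: a:T, c:T, d:F, f:T. ✗
f: successors {a, b, d, e, f}; <>~p there: a:T, b:T, d:F, e:T, f:T. ✗
That's 3 of 6 worlds, so 3/6 = 1/2.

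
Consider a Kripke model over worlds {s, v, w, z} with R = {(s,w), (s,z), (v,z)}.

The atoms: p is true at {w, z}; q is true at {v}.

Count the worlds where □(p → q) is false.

s: successors {w, z}; p → q there: w:F, z:F. ✗
v: successors {z}; p → q there: z:F. ✗
w: no successors, so □(p → q) holds vacuously. ✓
z: no successors, so □(p → q) holds vacuously. ✓
Satisfying worlds: {w, z}.
So □(p → q) fails at the other 2 worlds.

2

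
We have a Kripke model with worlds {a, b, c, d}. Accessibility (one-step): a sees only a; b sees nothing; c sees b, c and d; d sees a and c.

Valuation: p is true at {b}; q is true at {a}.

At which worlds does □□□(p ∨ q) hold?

{a, b}

a: successors {a}; □□(p ∨ q) there: a:T. ✓
b: no successors, so □□□(p ∨ q) holds vacuously. ✓
c: successors {b, c, d}; □□(p ∨ q) there: b:T, c:F, d:F. ✗
d: successors {a, c}; □□(p ∨ q) there: a:T, c:F. ✗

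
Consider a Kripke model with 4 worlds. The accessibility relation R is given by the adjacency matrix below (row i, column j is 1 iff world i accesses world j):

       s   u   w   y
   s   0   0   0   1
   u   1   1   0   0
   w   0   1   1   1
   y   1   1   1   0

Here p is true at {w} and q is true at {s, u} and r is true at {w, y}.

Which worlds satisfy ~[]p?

s: []p is F. ✓
u: []p is F. ✓
w: []p is F. ✓
y: []p is F. ✓

{s, u, w, y}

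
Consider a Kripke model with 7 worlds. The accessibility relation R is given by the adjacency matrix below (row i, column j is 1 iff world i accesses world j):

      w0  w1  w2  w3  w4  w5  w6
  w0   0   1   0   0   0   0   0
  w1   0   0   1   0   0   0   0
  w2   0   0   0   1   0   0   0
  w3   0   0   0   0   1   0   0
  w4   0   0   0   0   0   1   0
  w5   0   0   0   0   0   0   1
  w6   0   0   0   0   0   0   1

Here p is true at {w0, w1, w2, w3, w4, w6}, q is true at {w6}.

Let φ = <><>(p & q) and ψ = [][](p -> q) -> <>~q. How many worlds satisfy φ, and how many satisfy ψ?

3 and 5

For <><>(p & q):
w0: successors {w1}; <>(p & q) there: w1:F. ✗
w1: successors {w2}; <>(p & q) there: w2:F. ✗
w2: successors {w3}; <>(p & q) there: w3:F. ✗
w3: successors {w4}; <>(p & q) there: w4:F. ✗
w4: successors {w5}; <>(p & q) there: w5:T. ✓
w5: successors {w6}; <>(p & q) there: w6:T. ✓
w6: successors {w6}; <>(p & q) there: w6:T. ✓
— 3 worlds.
For [][](p -> q) -> <>~q:
w0: [][](p -> q) is F, <>~q is T. ✓
w1: [][](p -> q) is F, <>~q is T. ✓
w2: [][](p -> q) is F, <>~q is T. ✓
w3: [][](p -> q) is T, <>~q is T. ✓
w4: [][](p -> q) is T, <>~q is T. ✓
w5: [][](p -> q) is T, <>~q is F. ✗
w6: [][](p -> q) is T, <>~q is F. ✗
— 5 worlds.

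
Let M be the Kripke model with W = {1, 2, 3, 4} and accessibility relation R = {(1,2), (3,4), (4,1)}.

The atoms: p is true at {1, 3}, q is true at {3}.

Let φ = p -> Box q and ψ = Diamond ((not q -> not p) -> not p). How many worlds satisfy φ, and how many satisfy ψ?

2 and 3

For p -> Box q:
1: p is T, Box q is F. ✗
2: p is F, Box q is T. ✓
3: p is T, Box q is F. ✗
4: p is F, Box q is F. ✓
— 2 worlds.
For Diamond ((not q -> not p) -> not p):
1: successors {2}; (not q -> not p) -> not p there: 2:T. ✓
2: no successors, so Diamond ((not q -> not p) -> not p) fails. ✗
3: successors {4}; (not q -> not p) -> not p there: 4:T. ✓
4: successors {1}; (not q -> not p) -> not p there: 1:T. ✓
— 3 worlds.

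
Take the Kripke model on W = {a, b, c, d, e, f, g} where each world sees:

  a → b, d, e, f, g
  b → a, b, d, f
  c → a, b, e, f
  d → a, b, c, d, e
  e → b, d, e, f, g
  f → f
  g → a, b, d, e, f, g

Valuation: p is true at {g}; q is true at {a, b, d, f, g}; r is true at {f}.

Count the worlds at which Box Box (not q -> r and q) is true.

1

a: successors {b, d, e, f, g}; Box (not q -> r and q) there: b:T, d:F, e:F, f:T, g:F. ✗
b: successors {a, b, d, f}; Box (not q -> r and q) there: a:F, b:T, d:F, f:T. ✗
c: successors {a, b, e, f}; Box (not q -> r and q) there: a:F, b:T, e:F, f:T. ✗
d: successors {a, b, c, d, e}; Box (not q -> r and q) there: a:F, b:T, c:F, d:F, e:F. ✗
e: successors {b, d, e, f, g}; Box (not q -> r and q) there: b:T, d:F, e:F, f:T, g:F. ✗
f: successors {f}; Box (not q -> r and q) there: f:T. ✓
g: successors {a, b, d, e, f, g}; Box (not q -> r and q) there: a:F, b:T, d:F, e:F, f:T, g:F. ✗
Satisfying worlds: {f}.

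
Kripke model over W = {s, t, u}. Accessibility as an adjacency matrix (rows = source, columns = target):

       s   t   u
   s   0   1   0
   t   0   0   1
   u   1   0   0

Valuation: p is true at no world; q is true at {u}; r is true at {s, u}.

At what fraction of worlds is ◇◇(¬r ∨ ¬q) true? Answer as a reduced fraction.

2/3

s: successors {t}; ◇(¬r ∨ ¬q) there: t:F. ✗
t: successors {u}; ◇(¬r ∨ ¬q) there: u:T. ✓
u: successors {s}; ◇(¬r ∨ ¬q) there: s:T. ✓
That's 2 of 3 worlds, so 2/3.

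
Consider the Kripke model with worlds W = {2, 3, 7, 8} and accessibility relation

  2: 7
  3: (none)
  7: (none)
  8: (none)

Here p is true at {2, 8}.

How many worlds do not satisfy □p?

1

2: successors {7}; p there: 7:F. ✗
3: no successors, so □p holds vacuously. ✓
7: no successors, so □p holds vacuously. ✓
8: no successors, so □p holds vacuously. ✓
Satisfying worlds: {3, 7, 8}.
So □p fails at the other 1 world.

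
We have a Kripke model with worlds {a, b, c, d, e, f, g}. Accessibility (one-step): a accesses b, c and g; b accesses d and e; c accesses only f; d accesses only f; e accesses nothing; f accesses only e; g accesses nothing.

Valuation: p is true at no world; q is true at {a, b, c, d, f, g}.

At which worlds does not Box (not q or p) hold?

{a, b, c, d}

a: Box (not q or p) is F. ✓
b: Box (not q or p) is F. ✓
c: Box (not q or p) is F. ✓
d: Box (not q or p) is F. ✓
e: Box (not q or p) is T. ✗
f: Box (not q or p) is T. ✗
g: Box (not q or p) is T. ✗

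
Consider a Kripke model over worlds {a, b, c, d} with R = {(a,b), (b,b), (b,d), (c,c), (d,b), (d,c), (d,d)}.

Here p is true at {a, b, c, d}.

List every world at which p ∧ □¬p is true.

∅

a: p is T, □¬p is F. ✗
b: p is T, □¬p is F. ✗
c: p is T, □¬p is F. ✗
d: p is T, □¬p is F. ✗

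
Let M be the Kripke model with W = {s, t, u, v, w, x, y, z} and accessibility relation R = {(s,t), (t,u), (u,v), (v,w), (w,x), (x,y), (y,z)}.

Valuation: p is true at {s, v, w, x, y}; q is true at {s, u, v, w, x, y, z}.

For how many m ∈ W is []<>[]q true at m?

s: successors {t}; <>[]q there: t:T. ✓
t: successors {u}; <>[]q there: u:T. ✓
u: successors {v}; <>[]q there: v:T. ✓
v: successors {w}; <>[]q there: w:T. ✓
w: successors {x}; <>[]q there: x:T. ✓
x: successors {y}; <>[]q there: y:T. ✓
y: successors {z}; <>[]q there: z:F. ✗
z: no successors, so []<>[]q holds vacuously. ✓
Satisfying worlds: {s, t, u, v, w, x, z}.

7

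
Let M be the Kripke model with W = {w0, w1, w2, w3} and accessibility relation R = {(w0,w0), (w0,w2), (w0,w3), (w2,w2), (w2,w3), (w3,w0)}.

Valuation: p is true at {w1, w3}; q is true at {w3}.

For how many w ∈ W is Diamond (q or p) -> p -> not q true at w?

4

w0: Diamond (q or p) is T, p -> not q is T. ✓
w1: Diamond (q or p) is F, p -> not q is T. ✓
w2: Diamond (q or p) is T, p -> not q is T. ✓
w3: Diamond (q or p) is F, p -> not q is F. ✓
Satisfying worlds: {w0, w1, w2, w3}.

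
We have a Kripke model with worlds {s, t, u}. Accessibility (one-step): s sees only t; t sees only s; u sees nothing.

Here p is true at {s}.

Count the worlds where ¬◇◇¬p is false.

1

s: ◇◇¬p is F. ✓
t: ◇◇¬p is T. ✗
u: ◇◇¬p is F. ✓
Satisfying worlds: {s, u}.
So ¬◇◇¬p fails at the other 1 world.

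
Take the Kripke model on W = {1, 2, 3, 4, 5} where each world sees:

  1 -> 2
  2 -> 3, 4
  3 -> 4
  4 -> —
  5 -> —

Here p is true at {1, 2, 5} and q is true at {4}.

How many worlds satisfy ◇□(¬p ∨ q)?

3

1: successors {2}; □(¬p ∨ q) there: 2:T. ✓
2: successors {3, 4}; □(¬p ∨ q) there: 3:T, 4:T. ✓
3: successors {4}; □(¬p ∨ q) there: 4:T. ✓
4: no successors, so ◇□(¬p ∨ q) fails. ✗
5: no successors, so ◇□(¬p ∨ q) fails. ✗
Satisfying worlds: {1, 2, 3}.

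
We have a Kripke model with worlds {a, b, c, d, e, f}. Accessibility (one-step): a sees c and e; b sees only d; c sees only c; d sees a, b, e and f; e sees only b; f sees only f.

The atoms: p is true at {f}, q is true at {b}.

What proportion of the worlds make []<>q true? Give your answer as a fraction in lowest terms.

a: successors {c, e}; <>q there: c:F, e:T. ✗
b: successors {d}; <>q there: d:T. ✓
c: successors {c}; <>q there: c:F. ✗
d: successors {a, b, e, f}; <>q there: a:F, b:F, e:T, f:F. ✗
e: successors {b}; <>q there: b:F. ✗
f: successors {f}; <>q there: f:F. ✗
That's 1 of 6 worlds, so 1/6.

1/6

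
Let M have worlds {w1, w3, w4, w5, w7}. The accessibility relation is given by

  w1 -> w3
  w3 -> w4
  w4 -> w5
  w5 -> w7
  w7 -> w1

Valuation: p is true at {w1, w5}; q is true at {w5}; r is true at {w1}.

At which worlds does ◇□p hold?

w1: successors {w3}; □p there: w3:F. ✗
w3: successors {w4}; □p there: w4:T. ✓
w4: successors {w5}; □p there: w5:F. ✗
w5: successors {w7}; □p there: w7:T. ✓
w7: successors {w1}; □p there: w1:F. ✗

{w3, w5}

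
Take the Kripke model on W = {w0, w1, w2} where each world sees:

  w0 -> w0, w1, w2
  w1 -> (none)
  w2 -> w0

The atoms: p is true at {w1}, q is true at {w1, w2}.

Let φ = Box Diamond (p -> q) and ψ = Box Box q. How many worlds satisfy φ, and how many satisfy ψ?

For Box Diamond (p -> q):
w0: successors {w0, w1, w2}; Diamond (p -> q) there: w0:T, w1:F, w2:T. ✗
w1: no successors, so Box Diamond (p -> q) holds vacuously. ✓
w2: successors {w0}; Diamond (p -> q) there: w0:T. ✓
— 2 worlds.
For Box Box q:
w0: successors {w0, w1, w2}; Box q there: w0:F, w1:T, w2:F. ✗
w1: no successors, so Box Box q holds vacuously. ✓
w2: successors {w0}; Box q there: w0:F. ✗
— 1 world.

2 and 1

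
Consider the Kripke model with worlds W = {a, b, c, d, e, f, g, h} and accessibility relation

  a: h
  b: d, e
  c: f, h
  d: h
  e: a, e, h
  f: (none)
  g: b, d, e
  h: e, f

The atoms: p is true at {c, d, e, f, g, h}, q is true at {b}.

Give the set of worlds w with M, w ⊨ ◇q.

{g}

a: successors {h}; q there: h:F. ✗
b: successors {d, e}; q there: d:F, e:F. ✗
c: successors {f, h}; q there: f:F, h:F. ✗
d: successors {h}; q there: h:F. ✗
e: successors {a, e, h}; q there: a:F, e:F, h:F. ✗
f: no successors, so ◇q fails. ✗
g: successors {b, d, e}; q there: b:T, d:F, e:F. ✓
h: successors {e, f}; q there: e:F, f:F. ✗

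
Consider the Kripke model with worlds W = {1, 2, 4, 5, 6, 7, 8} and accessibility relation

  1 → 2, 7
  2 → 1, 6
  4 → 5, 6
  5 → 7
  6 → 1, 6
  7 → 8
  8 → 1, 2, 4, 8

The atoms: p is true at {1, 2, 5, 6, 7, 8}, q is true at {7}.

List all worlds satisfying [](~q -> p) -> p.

{1, 2, 5, 6, 7, 8}

1: [](~q -> p) is T, p is T. ✓
2: [](~q -> p) is T, p is T. ✓
4: [](~q -> p) is T, p is F. ✗
5: [](~q -> p) is T, p is T. ✓
6: [](~q -> p) is T, p is T. ✓
7: [](~q -> p) is T, p is T. ✓
8: [](~q -> p) is F, p is T. ✓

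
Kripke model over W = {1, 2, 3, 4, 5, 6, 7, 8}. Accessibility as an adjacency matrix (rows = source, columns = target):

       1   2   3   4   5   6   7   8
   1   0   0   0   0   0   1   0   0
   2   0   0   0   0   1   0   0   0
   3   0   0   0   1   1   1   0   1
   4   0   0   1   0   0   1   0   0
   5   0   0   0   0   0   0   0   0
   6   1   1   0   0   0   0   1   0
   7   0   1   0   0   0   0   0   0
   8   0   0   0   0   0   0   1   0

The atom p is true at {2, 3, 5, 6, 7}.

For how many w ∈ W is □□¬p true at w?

1: successors {6}; □¬p there: 6:F. ✗
2: successors {5}; □¬p there: 5:T. ✓
3: successors {4, 5, 6, 8}; □¬p there: 4:F, 5:T, 6:F, 8:F. ✗
4: successors {3, 6}; □¬p there: 3:F, 6:F. ✗
5: no successors, so □□¬p holds vacuously. ✓
6: successors {1, 2, 7}; □¬p there: 1:F, 2:F, 7:F. ✗
7: successors {2}; □¬p there: 2:F. ✗
8: successors {7}; □¬p there: 7:F. ✗
Satisfying worlds: {2, 5}.

2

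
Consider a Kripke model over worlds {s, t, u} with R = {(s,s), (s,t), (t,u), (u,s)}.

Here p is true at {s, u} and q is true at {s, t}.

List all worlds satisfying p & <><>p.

s: p is T, <><>p is T. ✓
t: p is F, <><>p is T. ✗
u: p is T, <><>p is T. ✓

{s, u}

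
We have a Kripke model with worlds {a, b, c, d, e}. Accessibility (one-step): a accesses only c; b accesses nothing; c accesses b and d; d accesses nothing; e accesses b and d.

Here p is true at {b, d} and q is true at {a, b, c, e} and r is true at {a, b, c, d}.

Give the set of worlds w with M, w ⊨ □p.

a: successors {c}; p there: c:F. ✗
b: no successors, so □p holds vacuously. ✓
c: successors {b, d}; p there: b:T, d:T. ✓
d: no successors, so □p holds vacuously. ✓
e: successors {b, d}; p there: b:T, d:T. ✓

{b, c, d, e}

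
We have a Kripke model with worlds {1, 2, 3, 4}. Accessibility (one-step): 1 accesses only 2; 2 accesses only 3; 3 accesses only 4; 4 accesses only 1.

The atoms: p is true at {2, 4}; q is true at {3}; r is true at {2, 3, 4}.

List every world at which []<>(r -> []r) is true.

1: successors {2}; <>(r -> []r) there: 2:T. ✓
2: successors {3}; <>(r -> []r) there: 3:F. ✗
3: successors {4}; <>(r -> []r) there: 4:T. ✓
4: successors {1}; <>(r -> []r) there: 1:T. ✓

{1, 3, 4}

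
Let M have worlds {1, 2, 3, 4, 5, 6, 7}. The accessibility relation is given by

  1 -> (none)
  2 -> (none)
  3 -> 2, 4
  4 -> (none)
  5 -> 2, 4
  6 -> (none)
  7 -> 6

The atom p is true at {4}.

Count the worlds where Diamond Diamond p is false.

1: no successors, so Diamond Diamond p fails. ✗
2: no successors, so Diamond Diamond p fails. ✗
3: successors {2, 4}; Diamond p there: 2:F, 4:F. ✗
4: no successors, so Diamond Diamond p fails. ✗
5: successors {2, 4}; Diamond p there: 2:F, 4:F. ✗
6: no successors, so Diamond Diamond p fails. ✗
7: successors {6}; Diamond p there: 6:F. ✗
Satisfying worlds: ∅.
So Diamond Diamond p fails at the other 7 worlds.

7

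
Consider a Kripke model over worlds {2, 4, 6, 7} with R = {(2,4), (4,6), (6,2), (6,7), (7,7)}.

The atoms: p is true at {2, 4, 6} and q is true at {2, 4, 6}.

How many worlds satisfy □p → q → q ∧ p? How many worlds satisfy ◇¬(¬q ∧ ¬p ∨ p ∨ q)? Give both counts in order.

4 and 0

For □p → q → q ∧ p:
2: □p is T, q → q ∧ p is T. ✓
4: □p is T, q → q ∧ p is T. ✓
6: □p is F, q → q ∧ p is T. ✓
7: □p is F, q → q ∧ p is T. ✓
— 4 worlds.
For ◇¬(¬q ∧ ¬p ∨ p ∨ q):
2: successors {4}; ¬(¬q ∧ ¬p ∨ p ∨ q) there: 4:F. ✗
4: successors {6}; ¬(¬q ∧ ¬p ∨ p ∨ q) there: 6:F. ✗
6: successors {2, 7}; ¬(¬q ∧ ¬p ∨ p ∨ q) there: 2:F, 7:F. ✗
7: successors {7}; ¬(¬q ∧ ¬p ∨ p ∨ q) there: 7:F. ✗
— 0 worlds.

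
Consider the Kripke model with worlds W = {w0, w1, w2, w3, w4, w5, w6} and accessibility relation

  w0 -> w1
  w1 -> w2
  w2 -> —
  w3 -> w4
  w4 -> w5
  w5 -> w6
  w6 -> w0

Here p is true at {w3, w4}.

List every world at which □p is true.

w0: successors {w1}; p there: w1:F. ✗
w1: successors {w2}; p there: w2:F. ✗
w2: no successors, so □p holds vacuously. ✓
w3: successors {w4}; p there: w4:T. ✓
w4: successors {w5}; p there: w5:F. ✗
w5: successors {w6}; p there: w6:F. ✗
w6: successors {w0}; p there: w0:F. ✗

{w2, w3}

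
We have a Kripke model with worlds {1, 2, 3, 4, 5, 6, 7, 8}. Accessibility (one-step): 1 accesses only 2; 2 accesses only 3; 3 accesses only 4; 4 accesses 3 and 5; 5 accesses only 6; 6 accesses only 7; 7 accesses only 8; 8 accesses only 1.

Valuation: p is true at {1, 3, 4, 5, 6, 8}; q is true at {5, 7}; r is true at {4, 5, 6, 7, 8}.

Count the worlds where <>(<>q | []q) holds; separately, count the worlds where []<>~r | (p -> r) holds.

2 and 8

For <>(<>q | []q):
1: successors {2}; <>q | []q there: 2:F. ✗
2: successors {3}; <>q | []q there: 3:F. ✗
3: successors {4}; <>q | []q there: 4:T. ✓
4: successors {3, 5}; <>q | []q there: 3:F, 5:F. ✗
5: successors {6}; <>q | []q there: 6:T. ✓
6: successors {7}; <>q | []q there: 7:F. ✗
7: successors {8}; <>q | []q there: 8:F. ✗
8: successors {1}; <>q | []q there: 1:F. ✗
— 2 worlds.
For []<>~r | (p -> r):
1: []<>~r is T, p -> r is F. ✓
2: []<>~r is F, p -> r is T. ✓
3: []<>~r is T, p -> r is F. ✓
4: []<>~r is F, p -> r is T. ✓
5: []<>~r is F, p -> r is T. ✓
6: []<>~r is F, p -> r is T. ✓
7: []<>~r is T, p -> r is T. ✓
8: []<>~r is T, p -> r is T. ✓
— 8 worlds.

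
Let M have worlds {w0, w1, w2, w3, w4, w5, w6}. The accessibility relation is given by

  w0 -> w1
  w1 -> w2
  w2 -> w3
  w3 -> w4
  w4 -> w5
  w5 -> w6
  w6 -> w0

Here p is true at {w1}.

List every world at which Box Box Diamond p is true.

w0: successors {w1}; Box Diamond p there: w1:F. ✗
w1: successors {w2}; Box Diamond p there: w2:F. ✗
w2: successors {w3}; Box Diamond p there: w3:F. ✗
w3: successors {w4}; Box Diamond p there: w4:F. ✗
w4: successors {w5}; Box Diamond p there: w5:F. ✗
w5: successors {w6}; Box Diamond p there: w6:T. ✓
w6: successors {w0}; Box Diamond p there: w0:F. ✗

{w5}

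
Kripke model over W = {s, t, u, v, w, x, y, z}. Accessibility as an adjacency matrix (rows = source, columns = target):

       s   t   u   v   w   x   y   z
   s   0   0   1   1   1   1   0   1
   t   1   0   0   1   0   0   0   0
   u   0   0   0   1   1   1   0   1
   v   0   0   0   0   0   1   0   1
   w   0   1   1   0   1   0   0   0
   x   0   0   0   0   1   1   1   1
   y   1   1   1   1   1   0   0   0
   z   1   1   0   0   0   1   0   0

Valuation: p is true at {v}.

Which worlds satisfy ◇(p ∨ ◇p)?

{s, t, u, w, x, y, z}

s: successors {u, v, w, x, z}; p ∨ ◇p there: u:T, v:T, w:F, x:F, z:F. ✓
t: successors {s, v}; p ∨ ◇p there: s:T, v:T. ✓
u: successors {v, w, x, z}; p ∨ ◇p there: v:T, w:F, x:F, z:F. ✓
v: successors {x, z}; p ∨ ◇p there: x:F, z:F. ✗
w: successors {t, u, w}; p ∨ ◇p there: t:T, u:T, w:F. ✓
x: successors {w, x, y, z}; p ∨ ◇p there: w:F, x:F, y:T, z:F. ✓
y: successors {s, t, u, v, w}; p ∨ ◇p there: s:T, t:T, u:T, v:T, w:F. ✓
z: successors {s, t, x}; p ∨ ◇p there: s:T, t:T, x:F. ✓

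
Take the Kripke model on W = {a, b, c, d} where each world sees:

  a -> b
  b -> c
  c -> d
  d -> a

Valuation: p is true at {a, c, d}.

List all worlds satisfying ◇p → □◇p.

a: ◇p is F, □◇p is T. ✓
b: ◇p is T, □◇p is T. ✓
c: ◇p is T, □◇p is T. ✓
d: ◇p is T, □◇p is F. ✗

{a, b, c}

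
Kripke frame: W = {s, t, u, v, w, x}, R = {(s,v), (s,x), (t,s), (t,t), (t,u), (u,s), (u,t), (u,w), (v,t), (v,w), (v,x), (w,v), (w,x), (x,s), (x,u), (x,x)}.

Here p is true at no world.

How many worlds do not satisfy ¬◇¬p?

6

s: ◇¬p is T. ✗
t: ◇¬p is T. ✗
u: ◇¬p is T. ✗
v: ◇¬p is T. ✗
w: ◇¬p is T. ✗
x: ◇¬p is T. ✗
Satisfying worlds: ∅.
So ¬◇¬p fails at the other 6 worlds.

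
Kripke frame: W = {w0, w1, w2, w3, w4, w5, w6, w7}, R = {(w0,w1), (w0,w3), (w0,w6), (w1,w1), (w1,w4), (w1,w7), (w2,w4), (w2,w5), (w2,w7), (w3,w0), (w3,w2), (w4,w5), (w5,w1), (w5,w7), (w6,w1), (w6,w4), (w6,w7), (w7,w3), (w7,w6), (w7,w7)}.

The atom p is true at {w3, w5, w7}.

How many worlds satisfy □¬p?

1

w0: successors {w1, w3, w6}; ¬p there: w1:T, w3:F, w6:T. ✗
w1: successors {w1, w4, w7}; ¬p there: w1:T, w4:T, w7:F. ✗
w2: successors {w4, w5, w7}; ¬p there: w4:T, w5:F, w7:F. ✗
w3: successors {w0, w2}; ¬p there: w0:T, w2:T. ✓
w4: successors {w5}; ¬p there: w5:F. ✗
w5: successors {w1, w7}; ¬p there: w1:T, w7:F. ✗
w6: successors {w1, w4, w7}; ¬p there: w1:T, w4:T, w7:F. ✗
w7: successors {w3, w6, w7}; ¬p there: w3:F, w6:T, w7:F. ✗
Satisfying worlds: {w3}.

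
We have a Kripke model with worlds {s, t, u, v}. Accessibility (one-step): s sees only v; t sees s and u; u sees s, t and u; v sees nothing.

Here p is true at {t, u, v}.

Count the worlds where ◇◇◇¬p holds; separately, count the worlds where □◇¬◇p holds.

For ◇◇◇¬p:
s: successors {v}; ◇◇¬p there: v:F. ✗
t: successors {s, u}; ◇◇¬p there: s:F, u:T. ✓
u: successors {s, t, u}; ◇◇¬p there: s:F, t:T, u:T. ✓
v: no successors, so ◇◇◇¬p fails. ✗
— 2 worlds.
For □◇¬◇p:
s: successors {v}; ◇¬◇p there: v:F. ✗
t: successors {s, u}; ◇¬◇p there: s:T, u:F. ✗
u: successors {s, t, u}; ◇¬◇p there: s:T, t:F, u:F. ✗
v: no successors, so □◇¬◇p holds vacuously. ✓
— 1 world.

2 and 1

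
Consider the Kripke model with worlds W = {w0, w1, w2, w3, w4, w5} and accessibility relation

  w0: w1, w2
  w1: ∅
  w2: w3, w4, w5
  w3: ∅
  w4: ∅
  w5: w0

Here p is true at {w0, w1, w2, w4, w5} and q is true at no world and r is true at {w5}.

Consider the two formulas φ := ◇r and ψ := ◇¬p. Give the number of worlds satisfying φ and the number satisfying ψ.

For ◇r:
w0: successors {w1, w2}; r there: w1:F, w2:F. ✗
w1: no successors, so ◇r fails. ✗
w2: successors {w3, w4, w5}; r there: w3:F, w4:F, w5:T. ✓
w3: no successors, so ◇r fails. ✗
w4: no successors, so ◇r fails. ✗
w5: successors {w0}; r there: w0:F. ✗
— 1 world.
For ◇¬p:
w0: successors {w1, w2}; ¬p there: w1:F, w2:F. ✗
w1: no successors, so ◇¬p fails. ✗
w2: successors {w3, w4, w5}; ¬p there: w3:T, w4:F, w5:F. ✓
w3: no successors, so ◇¬p fails. ✗
w4: no successors, so ◇¬p fails. ✗
w5: successors {w0}; ¬p there: w0:F. ✗
— 1 world.

1 and 1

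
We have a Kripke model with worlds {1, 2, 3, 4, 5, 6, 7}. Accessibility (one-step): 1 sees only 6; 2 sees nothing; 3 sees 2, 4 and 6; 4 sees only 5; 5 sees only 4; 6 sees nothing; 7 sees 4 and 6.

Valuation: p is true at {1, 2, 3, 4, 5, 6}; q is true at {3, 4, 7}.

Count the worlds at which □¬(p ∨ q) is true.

1: successors {6}; ¬(p ∨ q) there: 6:F. ✗
2: no successors, so □¬(p ∨ q) holds vacuously. ✓
3: successors {2, 4, 6}; ¬(p ∨ q) there: 2:F, 4:F, 6:F. ✗
4: successors {5}; ¬(p ∨ q) there: 5:F. ✗
5: successors {4}; ¬(p ∨ q) there: 4:F. ✗
6: no successors, so □¬(p ∨ q) holds vacuously. ✓
7: successors {4, 6}; ¬(p ∨ q) there: 4:F, 6:F. ✗
Satisfying worlds: {2, 6}.

2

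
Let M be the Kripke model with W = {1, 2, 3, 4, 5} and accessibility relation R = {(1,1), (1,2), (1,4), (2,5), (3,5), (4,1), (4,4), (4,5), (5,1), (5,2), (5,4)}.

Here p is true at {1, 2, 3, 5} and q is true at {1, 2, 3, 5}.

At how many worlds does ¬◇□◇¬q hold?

1: ◇□◇¬q is T. ✗
2: ◇□◇¬q is F. ✓
3: ◇□◇¬q is F. ✓
4: ◇□◇¬q is T. ✗
5: ◇□◇¬q is T. ✗
Satisfying worlds: {2, 3}.

2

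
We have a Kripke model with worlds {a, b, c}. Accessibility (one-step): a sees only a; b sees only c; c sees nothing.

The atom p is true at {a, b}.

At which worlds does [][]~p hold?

a: successors {a}; []~p there: a:F. ✗
b: successors {c}; []~p there: c:T. ✓
c: no successors, so [][]~p holds vacuously. ✓

{b, c}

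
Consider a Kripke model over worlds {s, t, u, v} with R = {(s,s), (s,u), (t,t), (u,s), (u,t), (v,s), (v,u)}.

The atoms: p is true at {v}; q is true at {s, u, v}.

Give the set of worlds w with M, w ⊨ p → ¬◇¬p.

{s, t, u}

s: p is F, ¬◇¬p is F. ✓
t: p is F, ¬◇¬p is F. ✓
u: p is F, ¬◇¬p is F. ✓
v: p is T, ¬◇¬p is F. ✗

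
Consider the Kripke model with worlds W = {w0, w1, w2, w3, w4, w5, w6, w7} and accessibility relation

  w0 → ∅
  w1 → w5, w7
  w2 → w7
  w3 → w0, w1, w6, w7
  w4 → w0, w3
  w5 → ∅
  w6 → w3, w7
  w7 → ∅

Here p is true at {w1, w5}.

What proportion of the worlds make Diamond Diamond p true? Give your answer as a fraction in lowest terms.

w0: no successors, so Diamond Diamond p fails. ✗
w1: successors {w5, w7}; Diamond p there: w5:F, w7:F. ✗
w2: successors {w7}; Diamond p there: w7:F. ✗
w3: successors {w0, w1, w6, w7}; Diamond p there: w0:F, w1:T, w6:F, w7:F. ✓
w4: successors {w0, w3}; Diamond p there: w0:F, w3:T. ✓
w5: no successors, so Diamond Diamond p fails. ✗
w6: successors {w3, w7}; Diamond p there: w3:T, w7:F. ✓
w7: no successors, so Diamond Diamond p fails. ✗
That's 3 of 8 worlds, so 3/8.

3/8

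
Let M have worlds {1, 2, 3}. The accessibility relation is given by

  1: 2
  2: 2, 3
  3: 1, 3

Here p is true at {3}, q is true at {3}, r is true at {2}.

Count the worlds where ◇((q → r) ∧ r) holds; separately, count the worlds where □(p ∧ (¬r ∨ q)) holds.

For ◇((q → r) ∧ r):
1: successors {2}; (q → r) ∧ r there: 2:T. ✓
2: successors {2, 3}; (q → r) ∧ r there: 2:T, 3:F. ✓
3: successors {1, 3}; (q → r) ∧ r there: 1:F, 3:F. ✗
— 2 worlds.
For □(p ∧ (¬r ∨ q)):
1: successors {2}; p ∧ (¬r ∨ q) there: 2:F. ✗
2: successors {2, 3}; p ∧ (¬r ∨ q) there: 2:F, 3:T. ✗
3: successors {1, 3}; p ∧ (¬r ∨ q) there: 1:F, 3:T. ✗
— 0 worlds.

2 and 0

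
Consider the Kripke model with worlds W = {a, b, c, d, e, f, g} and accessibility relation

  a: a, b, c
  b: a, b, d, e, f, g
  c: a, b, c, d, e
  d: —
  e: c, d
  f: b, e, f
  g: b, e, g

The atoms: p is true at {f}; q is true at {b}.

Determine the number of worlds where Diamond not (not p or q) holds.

a: successors {a, b, c}; not (not p or q) there: a:F, b:F, c:F. ✗
b: successors {a, b, d, e, f, g}; not (not p or q) there: a:F, b:F, d:F, e:F, f:T, g:F. ✓
c: successors {a, b, c, d, e}; not (not p or q) there: a:F, b:F, c:F, d:F, e:F. ✗
d: no successors, so Diamond not (not p or q) fails. ✗
e: successors {c, d}; not (not p or q) there: c:F, d:F. ✗
f: successors {b, e, f}; not (not p or q) there: b:F, e:F, f:T. ✓
g: successors {b, e, g}; not (not p or q) there: b:F, e:F, g:F. ✗
Satisfying worlds: {b, f}.

2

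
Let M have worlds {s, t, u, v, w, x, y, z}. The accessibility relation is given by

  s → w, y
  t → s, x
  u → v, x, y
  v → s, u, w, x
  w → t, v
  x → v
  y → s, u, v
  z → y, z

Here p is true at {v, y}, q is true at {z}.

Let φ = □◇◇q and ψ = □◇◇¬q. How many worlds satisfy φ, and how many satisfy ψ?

For □◇◇q:
s: successors {w, y}; ◇◇q there: w:F, y:F. ✗
t: successors {s, x}; ◇◇q there: s:F, x:F. ✗
u: successors {v, x, y}; ◇◇q there: v:F, x:F, y:F. ✗
v: successors {s, u, w, x}; ◇◇q there: s:F, u:F, w:F, x:F. ✗
w: successors {t, v}; ◇◇q there: t:F, v:F. ✗
x: successors {v}; ◇◇q there: v:F. ✗
y: successors {s, u, v}; ◇◇q there: s:F, u:F, v:F. ✗
z: successors {y, z}; ◇◇q there: y:F, z:T. ✗
— 0 worlds.
For □◇◇¬q:
s: successors {w, y}; ◇◇¬q there: w:T, y:T. ✓
t: successors {s, x}; ◇◇¬q there: s:T, x:T. ✓
u: successors {v, x, y}; ◇◇¬q there: v:T, x:T, y:T. ✓
v: successors {s, u, w, x}; ◇◇¬q there: s:T, u:T, w:T, x:T. ✓
w: successors {t, v}; ◇◇¬q there: t:T, v:T. ✓
x: successors {v}; ◇◇¬q there: v:T. ✓
y: successors {s, u, v}; ◇◇¬q there: s:T, u:T, v:T. ✓
z: successors {y, z}; ◇◇¬q there: y:T, z:T. ✓
— 8 worlds.

0 and 8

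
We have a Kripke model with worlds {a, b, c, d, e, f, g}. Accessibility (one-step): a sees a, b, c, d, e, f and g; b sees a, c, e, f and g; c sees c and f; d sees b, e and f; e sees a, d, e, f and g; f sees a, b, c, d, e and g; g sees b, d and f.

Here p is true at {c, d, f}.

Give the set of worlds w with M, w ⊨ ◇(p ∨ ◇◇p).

a: successors {a, b, c, d, e, f, g}; p ∨ ◇◇p there: a:T, b:T, c:T, d:T, e:T, f:T, g:T. ✓
b: successors {a, c, e, f, g}; p ∨ ◇◇p there: a:T, c:T, e:T, f:T, g:T. ✓
c: successors {c, f}; p ∨ ◇◇p there: c:T, f:T. ✓
d: successors {b, e, f}; p ∨ ◇◇p there: b:T, e:T, f:T. ✓
e: successors {a, d, e, f, g}; p ∨ ◇◇p there: a:T, d:T, e:T, f:T, g:T. ✓
f: successors {a, b, c, d, e, g}; p ∨ ◇◇p there: a:T, b:T, c:T, d:T, e:T, g:T. ✓
g: successors {b, d, f}; p ∨ ◇◇p there: b:T, d:T, f:T. ✓

{a, b, c, d, e, f, g}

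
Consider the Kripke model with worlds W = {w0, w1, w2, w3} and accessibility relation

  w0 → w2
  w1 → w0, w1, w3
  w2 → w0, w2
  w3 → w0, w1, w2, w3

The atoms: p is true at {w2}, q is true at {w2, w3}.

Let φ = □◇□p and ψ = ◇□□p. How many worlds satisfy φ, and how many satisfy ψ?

1 and 0

For □◇□p:
w0: successors {w2}; ◇□p there: w2:T. ✓
w1: successors {w0, w1, w3}; ◇□p there: w0:F, w1:T, w3:T. ✗
w2: successors {w0, w2}; ◇□p there: w0:F, w2:T. ✗
w3: successors {w0, w1, w2, w3}; ◇□p there: w0:F, w1:T, w2:T, w3:T. ✗
— 1 world.
For ◇□□p:
w0: successors {w2}; □□p there: w2:F. ✗
w1: successors {w0, w1, w3}; □□p there: w0:F, w1:F, w3:F. ✗
w2: successors {w0, w2}; □□p there: w0:F, w2:F. ✗
w3: successors {w0, w1, w2, w3}; □□p there: w0:F, w1:F, w2:F, w3:F. ✗
— 0 worlds.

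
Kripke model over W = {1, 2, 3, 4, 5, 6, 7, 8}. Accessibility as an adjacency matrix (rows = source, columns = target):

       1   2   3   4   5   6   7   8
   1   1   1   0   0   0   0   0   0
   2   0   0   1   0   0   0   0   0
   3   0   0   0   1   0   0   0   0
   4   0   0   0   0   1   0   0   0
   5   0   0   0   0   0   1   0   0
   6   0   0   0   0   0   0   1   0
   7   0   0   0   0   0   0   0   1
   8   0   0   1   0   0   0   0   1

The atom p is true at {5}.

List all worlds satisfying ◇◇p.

1: successors {1, 2}; ◇p there: 1:F, 2:F. ✗
2: successors {3}; ◇p there: 3:F. ✗
3: successors {4}; ◇p there: 4:T. ✓
4: successors {5}; ◇p there: 5:F. ✗
5: successors {6}; ◇p there: 6:F. ✗
6: successors {7}; ◇p there: 7:F. ✗
7: successors {8}; ◇p there: 8:F. ✗
8: successors {3, 8}; ◇p there: 3:F, 8:F. ✗

{3}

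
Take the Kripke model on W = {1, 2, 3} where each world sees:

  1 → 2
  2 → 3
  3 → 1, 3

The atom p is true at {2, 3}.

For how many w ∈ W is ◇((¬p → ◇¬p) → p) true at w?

1: successors {2}; (¬p → ◇¬p) → p there: 2:T. ✓
2: successors {3}; (¬p → ◇¬p) → p there: 3:T. ✓
3: successors {1, 3}; (¬p → ◇¬p) → p there: 1:T, 3:T. ✓
Satisfying worlds: {1, 2, 3}.

3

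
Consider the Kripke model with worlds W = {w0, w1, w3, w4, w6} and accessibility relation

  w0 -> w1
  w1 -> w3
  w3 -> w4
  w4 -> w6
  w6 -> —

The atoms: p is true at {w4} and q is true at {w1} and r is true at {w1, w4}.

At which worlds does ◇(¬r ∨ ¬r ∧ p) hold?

w0: successors {w1}; ¬r ∨ ¬r ∧ p there: w1:F. ✗
w1: successors {w3}; ¬r ∨ ¬r ∧ p there: w3:T. ✓
w3: successors {w4}; ¬r ∨ ¬r ∧ p there: w4:F. ✗
w4: successors {w6}; ¬r ∨ ¬r ∧ p there: w6:T. ✓
w6: no successors, so ◇(¬r ∨ ¬r ∧ p) fails. ✗

{w1, w4}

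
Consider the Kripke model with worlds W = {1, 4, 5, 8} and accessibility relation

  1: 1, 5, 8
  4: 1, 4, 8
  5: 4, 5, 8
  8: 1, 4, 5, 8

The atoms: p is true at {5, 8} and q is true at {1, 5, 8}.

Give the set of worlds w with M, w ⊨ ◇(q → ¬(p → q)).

1: successors {1, 5, 8}; q → ¬(p → q) there: 1:F, 5:F, 8:F. ✗
4: successors {1, 4, 8}; q → ¬(p → q) there: 1:F, 4:T, 8:F. ✓
5: successors {4, 5, 8}; q → ¬(p → q) there: 4:T, 5:F, 8:F. ✓
8: successors {1, 4, 5, 8}; q → ¬(p → q) there: 1:F, 4:T, 5:F, 8:F. ✓

{4, 5, 8}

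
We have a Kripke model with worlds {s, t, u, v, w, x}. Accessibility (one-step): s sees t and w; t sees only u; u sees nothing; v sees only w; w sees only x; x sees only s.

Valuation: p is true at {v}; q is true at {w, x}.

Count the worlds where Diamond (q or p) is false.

s: successors {t, w}; q or p there: t:F, w:T. ✓
t: successors {u}; q or p there: u:F. ✗
u: no successors, so Diamond (q or p) fails. ✗
v: successors {w}; q or p there: w:T. ✓
w: successors {x}; q or p there: x:T. ✓
x: successors {s}; q or p there: s:F. ✗
Satisfying worlds: {s, v, w}.
So Diamond (q or p) fails at the other 3 worlds.

3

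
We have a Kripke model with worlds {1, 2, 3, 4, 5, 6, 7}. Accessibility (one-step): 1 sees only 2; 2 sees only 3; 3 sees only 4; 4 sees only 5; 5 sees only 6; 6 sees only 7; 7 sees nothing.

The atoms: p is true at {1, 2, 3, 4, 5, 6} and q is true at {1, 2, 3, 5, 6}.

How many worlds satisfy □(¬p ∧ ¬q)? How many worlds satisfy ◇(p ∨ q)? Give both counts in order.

2 and 5

For □(¬p ∧ ¬q):
1: successors {2}; ¬p ∧ ¬q there: 2:F. ✗
2: successors {3}; ¬p ∧ ¬q there: 3:F. ✗
3: successors {4}; ¬p ∧ ¬q there: 4:F. ✗
4: successors {5}; ¬p ∧ ¬q there: 5:F. ✗
5: successors {6}; ¬p ∧ ¬q there: 6:F. ✗
6: successors {7}; ¬p ∧ ¬q there: 7:T. ✓
7: no successors, so □(¬p ∧ ¬q) holds vacuously. ✓
— 2 worlds.
For ◇(p ∨ q):
1: successors {2}; p ∨ q there: 2:T. ✓
2: successors {3}; p ∨ q there: 3:T. ✓
3: successors {4}; p ∨ q there: 4:T. ✓
4: successors {5}; p ∨ q there: 5:T. ✓
5: successors {6}; p ∨ q there: 6:T. ✓
6: successors {7}; p ∨ q there: 7:F. ✗
7: no successors, so ◇(p ∨ q) fails. ✗
— 5 worlds.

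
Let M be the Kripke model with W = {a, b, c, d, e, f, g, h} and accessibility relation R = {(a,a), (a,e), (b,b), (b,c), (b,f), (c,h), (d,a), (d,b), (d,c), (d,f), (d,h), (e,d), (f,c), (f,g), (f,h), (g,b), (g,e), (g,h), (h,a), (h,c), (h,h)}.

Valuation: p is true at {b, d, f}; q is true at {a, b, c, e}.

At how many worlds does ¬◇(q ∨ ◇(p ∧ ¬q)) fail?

a: ◇(q ∨ ◇(p ∧ ¬q)) is T. ✗
b: ◇(q ∨ ◇(p ∧ ¬q)) is T. ✗
c: ◇(q ∨ ◇(p ∧ ¬q)) is F. ✓
d: ◇(q ∨ ◇(p ∧ ¬q)) is T. ✗
e: ◇(q ∨ ◇(p ∧ ¬q)) is T. ✗
f: ◇(q ∨ ◇(p ∧ ¬q)) is T. ✗
g: ◇(q ∨ ◇(p ∧ ¬q)) is T. ✗
h: ◇(q ∨ ◇(p ∧ ¬q)) is T. ✗
Satisfying worlds: {c}.
So ¬◇(q ∨ ◇(p ∧ ¬q)) fails at the other 7 worlds.

7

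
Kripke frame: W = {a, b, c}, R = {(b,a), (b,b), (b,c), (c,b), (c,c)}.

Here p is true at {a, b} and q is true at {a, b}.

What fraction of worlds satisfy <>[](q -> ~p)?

1/3

a: no successors, so <>[](q -> ~p) fails. ✗
b: successors {a, b, c}; [](q -> ~p) there: a:T, b:F, c:F. ✓
c: successors {b, c}; [](q -> ~p) there: b:F, c:F. ✗
That's 1 of 3 worlds, so 1/3.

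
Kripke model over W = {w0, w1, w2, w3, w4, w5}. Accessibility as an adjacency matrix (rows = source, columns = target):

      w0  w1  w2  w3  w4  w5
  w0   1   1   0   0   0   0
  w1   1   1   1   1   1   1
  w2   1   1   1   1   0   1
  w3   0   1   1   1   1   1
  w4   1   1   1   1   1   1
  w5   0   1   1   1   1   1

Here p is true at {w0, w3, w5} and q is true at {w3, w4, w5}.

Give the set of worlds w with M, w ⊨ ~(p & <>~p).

{w1, w2, w4}

w0: p & <>~p is T. ✗
w1: p & <>~p is F. ✓
w2: p & <>~p is F. ✓
w3: p & <>~p is T. ✗
w4: p & <>~p is F. ✓
w5: p & <>~p is T. ✗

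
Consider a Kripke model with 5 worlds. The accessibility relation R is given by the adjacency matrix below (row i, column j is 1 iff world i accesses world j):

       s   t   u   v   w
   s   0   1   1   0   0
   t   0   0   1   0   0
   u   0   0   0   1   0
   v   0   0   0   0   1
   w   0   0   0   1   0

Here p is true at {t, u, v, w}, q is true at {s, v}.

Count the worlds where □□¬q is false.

3

s: successors {t, u}; □¬q there: t:T, u:F. ✗
t: successors {u}; □¬q there: u:F. ✗
u: successors {v}; □¬q there: v:T. ✓
v: successors {w}; □¬q there: w:F. ✗
w: successors {v}; □¬q there: v:T. ✓
Satisfying worlds: {u, w}.
So □□¬q fails at the other 3 worlds.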